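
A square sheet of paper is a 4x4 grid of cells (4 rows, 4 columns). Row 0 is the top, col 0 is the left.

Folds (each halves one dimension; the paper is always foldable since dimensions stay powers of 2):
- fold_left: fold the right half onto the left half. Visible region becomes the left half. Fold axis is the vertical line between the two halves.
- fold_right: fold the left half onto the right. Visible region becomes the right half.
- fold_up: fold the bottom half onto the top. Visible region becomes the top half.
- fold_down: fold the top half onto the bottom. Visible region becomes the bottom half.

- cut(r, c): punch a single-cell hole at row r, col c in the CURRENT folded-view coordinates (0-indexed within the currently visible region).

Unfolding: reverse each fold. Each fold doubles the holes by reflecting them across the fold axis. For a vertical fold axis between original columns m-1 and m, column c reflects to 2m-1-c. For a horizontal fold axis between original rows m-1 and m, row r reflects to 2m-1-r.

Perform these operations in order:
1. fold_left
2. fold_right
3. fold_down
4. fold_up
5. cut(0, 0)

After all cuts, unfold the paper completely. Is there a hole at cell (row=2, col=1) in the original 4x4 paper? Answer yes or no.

Op 1 fold_left: fold axis v@2; visible region now rows[0,4) x cols[0,2) = 4x2
Op 2 fold_right: fold axis v@1; visible region now rows[0,4) x cols[1,2) = 4x1
Op 3 fold_down: fold axis h@2; visible region now rows[2,4) x cols[1,2) = 2x1
Op 4 fold_up: fold axis h@3; visible region now rows[2,3) x cols[1,2) = 1x1
Op 5 cut(0, 0): punch at orig (2,1); cuts so far [(2, 1)]; region rows[2,3) x cols[1,2) = 1x1
Unfold 1 (reflect across h@3): 2 holes -> [(2, 1), (3, 1)]
Unfold 2 (reflect across h@2): 4 holes -> [(0, 1), (1, 1), (2, 1), (3, 1)]
Unfold 3 (reflect across v@1): 8 holes -> [(0, 0), (0, 1), (1, 0), (1, 1), (2, 0), (2, 1), (3, 0), (3, 1)]
Unfold 4 (reflect across v@2): 16 holes -> [(0, 0), (0, 1), (0, 2), (0, 3), (1, 0), (1, 1), (1, 2), (1, 3), (2, 0), (2, 1), (2, 2), (2, 3), (3, 0), (3, 1), (3, 2), (3, 3)]
Holes: [(0, 0), (0, 1), (0, 2), (0, 3), (1, 0), (1, 1), (1, 2), (1, 3), (2, 0), (2, 1), (2, 2), (2, 3), (3, 0), (3, 1), (3, 2), (3, 3)]

Answer: yes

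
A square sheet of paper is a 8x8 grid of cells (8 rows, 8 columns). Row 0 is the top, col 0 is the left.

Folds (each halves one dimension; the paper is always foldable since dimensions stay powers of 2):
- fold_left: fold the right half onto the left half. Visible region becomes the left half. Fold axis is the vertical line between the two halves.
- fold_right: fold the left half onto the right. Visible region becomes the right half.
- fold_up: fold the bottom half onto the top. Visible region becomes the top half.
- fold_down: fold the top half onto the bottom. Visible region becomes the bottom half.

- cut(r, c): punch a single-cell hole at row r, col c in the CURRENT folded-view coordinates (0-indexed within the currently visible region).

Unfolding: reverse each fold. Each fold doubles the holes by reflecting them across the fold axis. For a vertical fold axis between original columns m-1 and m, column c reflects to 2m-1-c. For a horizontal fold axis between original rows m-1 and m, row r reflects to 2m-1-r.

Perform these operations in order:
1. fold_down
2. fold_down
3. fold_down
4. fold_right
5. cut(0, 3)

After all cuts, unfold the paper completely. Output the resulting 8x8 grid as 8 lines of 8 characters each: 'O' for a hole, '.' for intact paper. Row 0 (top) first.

Answer: O......O
O......O
O......O
O......O
O......O
O......O
O......O
O......O

Derivation:
Op 1 fold_down: fold axis h@4; visible region now rows[4,8) x cols[0,8) = 4x8
Op 2 fold_down: fold axis h@6; visible region now rows[6,8) x cols[0,8) = 2x8
Op 3 fold_down: fold axis h@7; visible region now rows[7,8) x cols[0,8) = 1x8
Op 4 fold_right: fold axis v@4; visible region now rows[7,8) x cols[4,8) = 1x4
Op 5 cut(0, 3): punch at orig (7,7); cuts so far [(7, 7)]; region rows[7,8) x cols[4,8) = 1x4
Unfold 1 (reflect across v@4): 2 holes -> [(7, 0), (7, 7)]
Unfold 2 (reflect across h@7): 4 holes -> [(6, 0), (6, 7), (7, 0), (7, 7)]
Unfold 3 (reflect across h@6): 8 holes -> [(4, 0), (4, 7), (5, 0), (5, 7), (6, 0), (6, 7), (7, 0), (7, 7)]
Unfold 4 (reflect across h@4): 16 holes -> [(0, 0), (0, 7), (1, 0), (1, 7), (2, 0), (2, 7), (3, 0), (3, 7), (4, 0), (4, 7), (5, 0), (5, 7), (6, 0), (6, 7), (7, 0), (7, 7)]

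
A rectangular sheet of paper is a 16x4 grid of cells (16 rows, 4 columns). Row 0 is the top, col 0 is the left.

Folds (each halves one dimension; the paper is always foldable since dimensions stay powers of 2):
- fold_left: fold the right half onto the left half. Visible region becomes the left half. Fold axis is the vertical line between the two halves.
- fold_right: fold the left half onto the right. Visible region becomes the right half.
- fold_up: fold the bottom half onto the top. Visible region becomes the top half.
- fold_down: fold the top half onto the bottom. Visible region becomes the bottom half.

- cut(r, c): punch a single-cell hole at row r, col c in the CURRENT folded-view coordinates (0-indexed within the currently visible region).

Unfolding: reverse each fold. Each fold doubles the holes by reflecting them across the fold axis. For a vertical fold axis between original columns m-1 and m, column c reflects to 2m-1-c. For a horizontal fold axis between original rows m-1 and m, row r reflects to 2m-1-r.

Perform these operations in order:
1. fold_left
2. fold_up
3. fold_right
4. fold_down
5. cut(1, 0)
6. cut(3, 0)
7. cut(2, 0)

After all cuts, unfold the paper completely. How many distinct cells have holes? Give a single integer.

Answer: 48

Derivation:
Op 1 fold_left: fold axis v@2; visible region now rows[0,16) x cols[0,2) = 16x2
Op 2 fold_up: fold axis h@8; visible region now rows[0,8) x cols[0,2) = 8x2
Op 3 fold_right: fold axis v@1; visible region now rows[0,8) x cols[1,2) = 8x1
Op 4 fold_down: fold axis h@4; visible region now rows[4,8) x cols[1,2) = 4x1
Op 5 cut(1, 0): punch at orig (5,1); cuts so far [(5, 1)]; region rows[4,8) x cols[1,2) = 4x1
Op 6 cut(3, 0): punch at orig (7,1); cuts so far [(5, 1), (7, 1)]; region rows[4,8) x cols[1,2) = 4x1
Op 7 cut(2, 0): punch at orig (6,1); cuts so far [(5, 1), (6, 1), (7, 1)]; region rows[4,8) x cols[1,2) = 4x1
Unfold 1 (reflect across h@4): 6 holes -> [(0, 1), (1, 1), (2, 1), (5, 1), (6, 1), (7, 1)]
Unfold 2 (reflect across v@1): 12 holes -> [(0, 0), (0, 1), (1, 0), (1, 1), (2, 0), (2, 1), (5, 0), (5, 1), (6, 0), (6, 1), (7, 0), (7, 1)]
Unfold 3 (reflect across h@8): 24 holes -> [(0, 0), (0, 1), (1, 0), (1, 1), (2, 0), (2, 1), (5, 0), (5, 1), (6, 0), (6, 1), (7, 0), (7, 1), (8, 0), (8, 1), (9, 0), (9, 1), (10, 0), (10, 1), (13, 0), (13, 1), (14, 0), (14, 1), (15, 0), (15, 1)]
Unfold 4 (reflect across v@2): 48 holes -> [(0, 0), (0, 1), (0, 2), (0, 3), (1, 0), (1, 1), (1, 2), (1, 3), (2, 0), (2, 1), (2, 2), (2, 3), (5, 0), (5, 1), (5, 2), (5, 3), (6, 0), (6, 1), (6, 2), (6, 3), (7, 0), (7, 1), (7, 2), (7, 3), (8, 0), (8, 1), (8, 2), (8, 3), (9, 0), (9, 1), (9, 2), (9, 3), (10, 0), (10, 1), (10, 2), (10, 3), (13, 0), (13, 1), (13, 2), (13, 3), (14, 0), (14, 1), (14, 2), (14, 3), (15, 0), (15, 1), (15, 2), (15, 3)]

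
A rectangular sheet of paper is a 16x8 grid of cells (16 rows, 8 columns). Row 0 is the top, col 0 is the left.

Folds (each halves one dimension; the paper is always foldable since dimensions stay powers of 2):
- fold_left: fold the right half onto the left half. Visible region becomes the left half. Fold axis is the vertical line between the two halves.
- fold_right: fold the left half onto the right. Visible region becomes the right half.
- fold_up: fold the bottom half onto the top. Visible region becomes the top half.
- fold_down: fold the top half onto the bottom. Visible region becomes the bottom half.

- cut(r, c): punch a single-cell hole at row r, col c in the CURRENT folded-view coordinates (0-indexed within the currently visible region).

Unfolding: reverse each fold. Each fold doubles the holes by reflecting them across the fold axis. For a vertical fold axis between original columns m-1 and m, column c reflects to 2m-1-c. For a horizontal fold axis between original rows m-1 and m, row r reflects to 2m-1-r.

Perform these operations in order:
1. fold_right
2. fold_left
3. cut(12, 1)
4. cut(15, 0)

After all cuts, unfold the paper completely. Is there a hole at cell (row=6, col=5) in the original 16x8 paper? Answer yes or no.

Op 1 fold_right: fold axis v@4; visible region now rows[0,16) x cols[4,8) = 16x4
Op 2 fold_left: fold axis v@6; visible region now rows[0,16) x cols[4,6) = 16x2
Op 3 cut(12, 1): punch at orig (12,5); cuts so far [(12, 5)]; region rows[0,16) x cols[4,6) = 16x2
Op 4 cut(15, 0): punch at orig (15,4); cuts so far [(12, 5), (15, 4)]; region rows[0,16) x cols[4,6) = 16x2
Unfold 1 (reflect across v@6): 4 holes -> [(12, 5), (12, 6), (15, 4), (15, 7)]
Unfold 2 (reflect across v@4): 8 holes -> [(12, 1), (12, 2), (12, 5), (12, 6), (15, 0), (15, 3), (15, 4), (15, 7)]
Holes: [(12, 1), (12, 2), (12, 5), (12, 6), (15, 0), (15, 3), (15, 4), (15, 7)]

Answer: no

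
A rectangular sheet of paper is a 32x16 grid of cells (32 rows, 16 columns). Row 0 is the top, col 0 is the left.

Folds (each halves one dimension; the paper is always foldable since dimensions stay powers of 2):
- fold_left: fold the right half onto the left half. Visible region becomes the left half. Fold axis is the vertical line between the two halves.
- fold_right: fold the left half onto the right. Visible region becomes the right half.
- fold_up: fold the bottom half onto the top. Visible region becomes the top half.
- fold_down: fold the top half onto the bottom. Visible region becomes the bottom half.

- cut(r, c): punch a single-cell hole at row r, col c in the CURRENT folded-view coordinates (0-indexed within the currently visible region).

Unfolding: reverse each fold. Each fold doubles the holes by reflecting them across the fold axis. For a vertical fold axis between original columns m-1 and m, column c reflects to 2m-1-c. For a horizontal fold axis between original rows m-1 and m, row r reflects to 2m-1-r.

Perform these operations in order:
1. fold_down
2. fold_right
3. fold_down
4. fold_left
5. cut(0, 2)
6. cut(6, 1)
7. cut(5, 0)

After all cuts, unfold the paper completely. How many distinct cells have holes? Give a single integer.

Answer: 48

Derivation:
Op 1 fold_down: fold axis h@16; visible region now rows[16,32) x cols[0,16) = 16x16
Op 2 fold_right: fold axis v@8; visible region now rows[16,32) x cols[8,16) = 16x8
Op 3 fold_down: fold axis h@24; visible region now rows[24,32) x cols[8,16) = 8x8
Op 4 fold_left: fold axis v@12; visible region now rows[24,32) x cols[8,12) = 8x4
Op 5 cut(0, 2): punch at orig (24,10); cuts so far [(24, 10)]; region rows[24,32) x cols[8,12) = 8x4
Op 6 cut(6, 1): punch at orig (30,9); cuts so far [(24, 10), (30, 9)]; region rows[24,32) x cols[8,12) = 8x4
Op 7 cut(5, 0): punch at orig (29,8); cuts so far [(24, 10), (29, 8), (30, 9)]; region rows[24,32) x cols[8,12) = 8x4
Unfold 1 (reflect across v@12): 6 holes -> [(24, 10), (24, 13), (29, 8), (29, 15), (30, 9), (30, 14)]
Unfold 2 (reflect across h@24): 12 holes -> [(17, 9), (17, 14), (18, 8), (18, 15), (23, 10), (23, 13), (24, 10), (24, 13), (29, 8), (29, 15), (30, 9), (30, 14)]
Unfold 3 (reflect across v@8): 24 holes -> [(17, 1), (17, 6), (17, 9), (17, 14), (18, 0), (18, 7), (18, 8), (18, 15), (23, 2), (23, 5), (23, 10), (23, 13), (24, 2), (24, 5), (24, 10), (24, 13), (29, 0), (29, 7), (29, 8), (29, 15), (30, 1), (30, 6), (30, 9), (30, 14)]
Unfold 4 (reflect across h@16): 48 holes -> [(1, 1), (1, 6), (1, 9), (1, 14), (2, 0), (2, 7), (2, 8), (2, 15), (7, 2), (7, 5), (7, 10), (7, 13), (8, 2), (8, 5), (8, 10), (8, 13), (13, 0), (13, 7), (13, 8), (13, 15), (14, 1), (14, 6), (14, 9), (14, 14), (17, 1), (17, 6), (17, 9), (17, 14), (18, 0), (18, 7), (18, 8), (18, 15), (23, 2), (23, 5), (23, 10), (23, 13), (24, 2), (24, 5), (24, 10), (24, 13), (29, 0), (29, 7), (29, 8), (29, 15), (30, 1), (30, 6), (30, 9), (30, 14)]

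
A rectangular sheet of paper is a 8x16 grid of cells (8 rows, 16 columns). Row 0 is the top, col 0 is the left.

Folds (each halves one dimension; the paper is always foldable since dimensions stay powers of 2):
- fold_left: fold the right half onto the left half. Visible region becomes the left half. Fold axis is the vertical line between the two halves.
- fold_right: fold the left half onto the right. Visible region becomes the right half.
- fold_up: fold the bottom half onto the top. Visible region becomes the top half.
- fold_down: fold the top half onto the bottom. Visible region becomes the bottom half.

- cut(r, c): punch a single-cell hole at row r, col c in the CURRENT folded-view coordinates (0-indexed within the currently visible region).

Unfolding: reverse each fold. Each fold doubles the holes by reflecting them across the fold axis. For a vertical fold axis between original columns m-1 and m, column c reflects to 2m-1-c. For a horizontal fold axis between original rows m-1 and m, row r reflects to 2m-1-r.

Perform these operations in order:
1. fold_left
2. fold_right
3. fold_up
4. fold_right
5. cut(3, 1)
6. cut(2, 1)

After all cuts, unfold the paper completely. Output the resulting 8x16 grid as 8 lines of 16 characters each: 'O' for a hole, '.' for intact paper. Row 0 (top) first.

Op 1 fold_left: fold axis v@8; visible region now rows[0,8) x cols[0,8) = 8x8
Op 2 fold_right: fold axis v@4; visible region now rows[0,8) x cols[4,8) = 8x4
Op 3 fold_up: fold axis h@4; visible region now rows[0,4) x cols[4,8) = 4x4
Op 4 fold_right: fold axis v@6; visible region now rows[0,4) x cols[6,8) = 4x2
Op 5 cut(3, 1): punch at orig (3,7); cuts so far [(3, 7)]; region rows[0,4) x cols[6,8) = 4x2
Op 6 cut(2, 1): punch at orig (2,7); cuts so far [(2, 7), (3, 7)]; region rows[0,4) x cols[6,8) = 4x2
Unfold 1 (reflect across v@6): 4 holes -> [(2, 4), (2, 7), (3, 4), (3, 7)]
Unfold 2 (reflect across h@4): 8 holes -> [(2, 4), (2, 7), (3, 4), (3, 7), (4, 4), (4, 7), (5, 4), (5, 7)]
Unfold 3 (reflect across v@4): 16 holes -> [(2, 0), (2, 3), (2, 4), (2, 7), (3, 0), (3, 3), (3, 4), (3, 7), (4, 0), (4, 3), (4, 4), (4, 7), (5, 0), (5, 3), (5, 4), (5, 7)]
Unfold 4 (reflect across v@8): 32 holes -> [(2, 0), (2, 3), (2, 4), (2, 7), (2, 8), (2, 11), (2, 12), (2, 15), (3, 0), (3, 3), (3, 4), (3, 7), (3, 8), (3, 11), (3, 12), (3, 15), (4, 0), (4, 3), (4, 4), (4, 7), (4, 8), (4, 11), (4, 12), (4, 15), (5, 0), (5, 3), (5, 4), (5, 7), (5, 8), (5, 11), (5, 12), (5, 15)]

Answer: ................
................
O..OO..OO..OO..O
O..OO..OO..OO..O
O..OO..OO..OO..O
O..OO..OO..OO..O
................
................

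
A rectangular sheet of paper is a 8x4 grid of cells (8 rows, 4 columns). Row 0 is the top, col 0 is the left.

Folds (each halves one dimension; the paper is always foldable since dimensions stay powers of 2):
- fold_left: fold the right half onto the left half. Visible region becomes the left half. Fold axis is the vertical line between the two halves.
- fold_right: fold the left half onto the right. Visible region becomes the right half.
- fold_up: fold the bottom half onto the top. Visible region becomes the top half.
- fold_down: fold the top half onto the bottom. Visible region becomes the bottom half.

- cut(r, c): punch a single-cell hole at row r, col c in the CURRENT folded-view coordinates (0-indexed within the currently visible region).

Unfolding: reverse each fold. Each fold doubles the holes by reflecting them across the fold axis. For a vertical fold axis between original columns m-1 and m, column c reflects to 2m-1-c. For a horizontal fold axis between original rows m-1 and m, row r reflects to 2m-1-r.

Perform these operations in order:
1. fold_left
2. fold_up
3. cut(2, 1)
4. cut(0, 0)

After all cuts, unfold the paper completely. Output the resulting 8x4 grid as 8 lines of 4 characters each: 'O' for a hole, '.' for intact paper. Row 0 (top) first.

Answer: O..O
....
.OO.
....
....
.OO.
....
O..O

Derivation:
Op 1 fold_left: fold axis v@2; visible region now rows[0,8) x cols[0,2) = 8x2
Op 2 fold_up: fold axis h@4; visible region now rows[0,4) x cols[0,2) = 4x2
Op 3 cut(2, 1): punch at orig (2,1); cuts so far [(2, 1)]; region rows[0,4) x cols[0,2) = 4x2
Op 4 cut(0, 0): punch at orig (0,0); cuts so far [(0, 0), (2, 1)]; region rows[0,4) x cols[0,2) = 4x2
Unfold 1 (reflect across h@4): 4 holes -> [(0, 0), (2, 1), (5, 1), (7, 0)]
Unfold 2 (reflect across v@2): 8 holes -> [(0, 0), (0, 3), (2, 1), (2, 2), (5, 1), (5, 2), (7, 0), (7, 3)]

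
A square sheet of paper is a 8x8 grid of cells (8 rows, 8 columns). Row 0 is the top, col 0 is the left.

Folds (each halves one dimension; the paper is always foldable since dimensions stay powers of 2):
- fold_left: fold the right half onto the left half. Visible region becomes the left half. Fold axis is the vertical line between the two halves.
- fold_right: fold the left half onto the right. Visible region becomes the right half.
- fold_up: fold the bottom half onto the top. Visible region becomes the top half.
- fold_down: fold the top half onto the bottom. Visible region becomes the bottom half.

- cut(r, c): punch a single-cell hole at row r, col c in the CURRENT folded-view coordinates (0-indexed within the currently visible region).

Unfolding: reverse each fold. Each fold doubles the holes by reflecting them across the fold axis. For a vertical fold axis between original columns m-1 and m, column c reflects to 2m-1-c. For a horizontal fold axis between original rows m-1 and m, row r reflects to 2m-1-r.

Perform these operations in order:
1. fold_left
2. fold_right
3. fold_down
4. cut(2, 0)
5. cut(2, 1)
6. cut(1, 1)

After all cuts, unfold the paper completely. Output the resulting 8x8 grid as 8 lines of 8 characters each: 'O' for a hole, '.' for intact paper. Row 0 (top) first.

Answer: ........
OOOOOOOO
O..OO..O
........
........
O..OO..O
OOOOOOOO
........

Derivation:
Op 1 fold_left: fold axis v@4; visible region now rows[0,8) x cols[0,4) = 8x4
Op 2 fold_right: fold axis v@2; visible region now rows[0,8) x cols[2,4) = 8x2
Op 3 fold_down: fold axis h@4; visible region now rows[4,8) x cols[2,4) = 4x2
Op 4 cut(2, 0): punch at orig (6,2); cuts so far [(6, 2)]; region rows[4,8) x cols[2,4) = 4x2
Op 5 cut(2, 1): punch at orig (6,3); cuts so far [(6, 2), (6, 3)]; region rows[4,8) x cols[2,4) = 4x2
Op 6 cut(1, 1): punch at orig (5,3); cuts so far [(5, 3), (6, 2), (6, 3)]; region rows[4,8) x cols[2,4) = 4x2
Unfold 1 (reflect across h@4): 6 holes -> [(1, 2), (1, 3), (2, 3), (5, 3), (6, 2), (6, 3)]
Unfold 2 (reflect across v@2): 12 holes -> [(1, 0), (1, 1), (1, 2), (1, 3), (2, 0), (2, 3), (5, 0), (5, 3), (6, 0), (6, 1), (6, 2), (6, 3)]
Unfold 3 (reflect across v@4): 24 holes -> [(1, 0), (1, 1), (1, 2), (1, 3), (1, 4), (1, 5), (1, 6), (1, 7), (2, 0), (2, 3), (2, 4), (2, 7), (5, 0), (5, 3), (5, 4), (5, 7), (6, 0), (6, 1), (6, 2), (6, 3), (6, 4), (6, 5), (6, 6), (6, 7)]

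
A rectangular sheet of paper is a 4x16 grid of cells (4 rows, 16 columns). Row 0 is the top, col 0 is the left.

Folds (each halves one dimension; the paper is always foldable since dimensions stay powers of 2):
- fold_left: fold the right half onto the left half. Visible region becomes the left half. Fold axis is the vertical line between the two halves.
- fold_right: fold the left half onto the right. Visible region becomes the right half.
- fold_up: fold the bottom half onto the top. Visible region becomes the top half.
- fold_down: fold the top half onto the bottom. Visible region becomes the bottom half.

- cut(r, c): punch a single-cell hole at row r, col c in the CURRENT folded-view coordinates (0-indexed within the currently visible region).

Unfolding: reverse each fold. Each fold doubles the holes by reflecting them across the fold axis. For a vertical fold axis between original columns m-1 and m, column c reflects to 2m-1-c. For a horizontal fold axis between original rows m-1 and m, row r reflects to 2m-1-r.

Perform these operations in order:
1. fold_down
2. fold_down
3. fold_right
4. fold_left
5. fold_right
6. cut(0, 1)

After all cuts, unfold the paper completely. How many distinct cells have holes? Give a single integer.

Answer: 32

Derivation:
Op 1 fold_down: fold axis h@2; visible region now rows[2,4) x cols[0,16) = 2x16
Op 2 fold_down: fold axis h@3; visible region now rows[3,4) x cols[0,16) = 1x16
Op 3 fold_right: fold axis v@8; visible region now rows[3,4) x cols[8,16) = 1x8
Op 4 fold_left: fold axis v@12; visible region now rows[3,4) x cols[8,12) = 1x4
Op 5 fold_right: fold axis v@10; visible region now rows[3,4) x cols[10,12) = 1x2
Op 6 cut(0, 1): punch at orig (3,11); cuts so far [(3, 11)]; region rows[3,4) x cols[10,12) = 1x2
Unfold 1 (reflect across v@10): 2 holes -> [(3, 8), (3, 11)]
Unfold 2 (reflect across v@12): 4 holes -> [(3, 8), (3, 11), (3, 12), (3, 15)]
Unfold 3 (reflect across v@8): 8 holes -> [(3, 0), (3, 3), (3, 4), (3, 7), (3, 8), (3, 11), (3, 12), (3, 15)]
Unfold 4 (reflect across h@3): 16 holes -> [(2, 0), (2, 3), (2, 4), (2, 7), (2, 8), (2, 11), (2, 12), (2, 15), (3, 0), (3, 3), (3, 4), (3, 7), (3, 8), (3, 11), (3, 12), (3, 15)]
Unfold 5 (reflect across h@2): 32 holes -> [(0, 0), (0, 3), (0, 4), (0, 7), (0, 8), (0, 11), (0, 12), (0, 15), (1, 0), (1, 3), (1, 4), (1, 7), (1, 8), (1, 11), (1, 12), (1, 15), (2, 0), (2, 3), (2, 4), (2, 7), (2, 8), (2, 11), (2, 12), (2, 15), (3, 0), (3, 3), (3, 4), (3, 7), (3, 8), (3, 11), (3, 12), (3, 15)]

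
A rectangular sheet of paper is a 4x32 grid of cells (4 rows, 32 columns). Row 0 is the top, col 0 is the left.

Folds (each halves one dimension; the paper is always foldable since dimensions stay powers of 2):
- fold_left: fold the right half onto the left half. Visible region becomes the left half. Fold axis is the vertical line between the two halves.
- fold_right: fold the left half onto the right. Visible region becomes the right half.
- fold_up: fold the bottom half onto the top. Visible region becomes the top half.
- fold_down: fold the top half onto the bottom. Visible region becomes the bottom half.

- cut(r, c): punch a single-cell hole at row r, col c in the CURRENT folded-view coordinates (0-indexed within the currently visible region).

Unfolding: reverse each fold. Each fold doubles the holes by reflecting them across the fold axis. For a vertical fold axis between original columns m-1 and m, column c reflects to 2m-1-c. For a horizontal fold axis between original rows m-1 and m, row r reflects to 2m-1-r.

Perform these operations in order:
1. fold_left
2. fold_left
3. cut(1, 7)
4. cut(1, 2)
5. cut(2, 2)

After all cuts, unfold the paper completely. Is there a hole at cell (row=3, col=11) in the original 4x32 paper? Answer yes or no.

Answer: no

Derivation:
Op 1 fold_left: fold axis v@16; visible region now rows[0,4) x cols[0,16) = 4x16
Op 2 fold_left: fold axis v@8; visible region now rows[0,4) x cols[0,8) = 4x8
Op 3 cut(1, 7): punch at orig (1,7); cuts so far [(1, 7)]; region rows[0,4) x cols[0,8) = 4x8
Op 4 cut(1, 2): punch at orig (1,2); cuts so far [(1, 2), (1, 7)]; region rows[0,4) x cols[0,8) = 4x8
Op 5 cut(2, 2): punch at orig (2,2); cuts so far [(1, 2), (1, 7), (2, 2)]; region rows[0,4) x cols[0,8) = 4x8
Unfold 1 (reflect across v@8): 6 holes -> [(1, 2), (1, 7), (1, 8), (1, 13), (2, 2), (2, 13)]
Unfold 2 (reflect across v@16): 12 holes -> [(1, 2), (1, 7), (1, 8), (1, 13), (1, 18), (1, 23), (1, 24), (1, 29), (2, 2), (2, 13), (2, 18), (2, 29)]
Holes: [(1, 2), (1, 7), (1, 8), (1, 13), (1, 18), (1, 23), (1, 24), (1, 29), (2, 2), (2, 13), (2, 18), (2, 29)]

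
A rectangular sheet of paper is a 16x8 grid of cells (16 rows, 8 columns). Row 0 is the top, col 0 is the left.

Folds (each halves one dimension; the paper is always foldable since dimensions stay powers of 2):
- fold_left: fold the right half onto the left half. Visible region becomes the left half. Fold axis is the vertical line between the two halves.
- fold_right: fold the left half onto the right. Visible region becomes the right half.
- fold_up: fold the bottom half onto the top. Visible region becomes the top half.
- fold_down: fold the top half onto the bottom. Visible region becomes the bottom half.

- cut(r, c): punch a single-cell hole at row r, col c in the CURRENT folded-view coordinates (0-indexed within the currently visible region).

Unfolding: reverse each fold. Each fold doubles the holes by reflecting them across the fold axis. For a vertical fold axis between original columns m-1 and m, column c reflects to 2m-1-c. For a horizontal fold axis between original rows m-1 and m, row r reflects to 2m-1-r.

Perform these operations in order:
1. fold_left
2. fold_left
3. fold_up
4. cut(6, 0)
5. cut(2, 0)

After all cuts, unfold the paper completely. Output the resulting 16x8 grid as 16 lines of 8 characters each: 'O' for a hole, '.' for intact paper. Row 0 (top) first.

Answer: ........
........
O..OO..O
........
........
........
O..OO..O
........
........
O..OO..O
........
........
........
O..OO..O
........
........

Derivation:
Op 1 fold_left: fold axis v@4; visible region now rows[0,16) x cols[0,4) = 16x4
Op 2 fold_left: fold axis v@2; visible region now rows[0,16) x cols[0,2) = 16x2
Op 3 fold_up: fold axis h@8; visible region now rows[0,8) x cols[0,2) = 8x2
Op 4 cut(6, 0): punch at orig (6,0); cuts so far [(6, 0)]; region rows[0,8) x cols[0,2) = 8x2
Op 5 cut(2, 0): punch at orig (2,0); cuts so far [(2, 0), (6, 0)]; region rows[0,8) x cols[0,2) = 8x2
Unfold 1 (reflect across h@8): 4 holes -> [(2, 0), (6, 0), (9, 0), (13, 0)]
Unfold 2 (reflect across v@2): 8 holes -> [(2, 0), (2, 3), (6, 0), (6, 3), (9, 0), (9, 3), (13, 0), (13, 3)]
Unfold 3 (reflect across v@4): 16 holes -> [(2, 0), (2, 3), (2, 4), (2, 7), (6, 0), (6, 3), (6, 4), (6, 7), (9, 0), (9, 3), (9, 4), (9, 7), (13, 0), (13, 3), (13, 4), (13, 7)]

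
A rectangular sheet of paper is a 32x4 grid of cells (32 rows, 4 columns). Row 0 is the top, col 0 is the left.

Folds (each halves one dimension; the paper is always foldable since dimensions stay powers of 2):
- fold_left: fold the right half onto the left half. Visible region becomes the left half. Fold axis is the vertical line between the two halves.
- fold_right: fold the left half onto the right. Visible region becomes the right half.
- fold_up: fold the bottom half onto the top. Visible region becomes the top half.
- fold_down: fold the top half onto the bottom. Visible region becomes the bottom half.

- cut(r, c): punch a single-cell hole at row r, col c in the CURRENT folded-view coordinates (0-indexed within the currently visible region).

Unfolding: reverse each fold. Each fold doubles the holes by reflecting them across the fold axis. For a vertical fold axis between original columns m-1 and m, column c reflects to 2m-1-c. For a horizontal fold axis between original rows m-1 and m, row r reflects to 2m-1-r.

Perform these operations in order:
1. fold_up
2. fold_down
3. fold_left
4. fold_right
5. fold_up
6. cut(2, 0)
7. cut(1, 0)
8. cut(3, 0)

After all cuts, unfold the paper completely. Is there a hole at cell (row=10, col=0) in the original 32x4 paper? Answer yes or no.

Op 1 fold_up: fold axis h@16; visible region now rows[0,16) x cols[0,4) = 16x4
Op 2 fold_down: fold axis h@8; visible region now rows[8,16) x cols[0,4) = 8x4
Op 3 fold_left: fold axis v@2; visible region now rows[8,16) x cols[0,2) = 8x2
Op 4 fold_right: fold axis v@1; visible region now rows[8,16) x cols[1,2) = 8x1
Op 5 fold_up: fold axis h@12; visible region now rows[8,12) x cols[1,2) = 4x1
Op 6 cut(2, 0): punch at orig (10,1); cuts so far [(10, 1)]; region rows[8,12) x cols[1,2) = 4x1
Op 7 cut(1, 0): punch at orig (9,1); cuts so far [(9, 1), (10, 1)]; region rows[8,12) x cols[1,2) = 4x1
Op 8 cut(3, 0): punch at orig (11,1); cuts so far [(9, 1), (10, 1), (11, 1)]; region rows[8,12) x cols[1,2) = 4x1
Unfold 1 (reflect across h@12): 6 holes -> [(9, 1), (10, 1), (11, 1), (12, 1), (13, 1), (14, 1)]
Unfold 2 (reflect across v@1): 12 holes -> [(9, 0), (9, 1), (10, 0), (10, 1), (11, 0), (11, 1), (12, 0), (12, 1), (13, 0), (13, 1), (14, 0), (14, 1)]
Unfold 3 (reflect across v@2): 24 holes -> [(9, 0), (9, 1), (9, 2), (9, 3), (10, 0), (10, 1), (10, 2), (10, 3), (11, 0), (11, 1), (11, 2), (11, 3), (12, 0), (12, 1), (12, 2), (12, 3), (13, 0), (13, 1), (13, 2), (13, 3), (14, 0), (14, 1), (14, 2), (14, 3)]
Unfold 4 (reflect across h@8): 48 holes -> [(1, 0), (1, 1), (1, 2), (1, 3), (2, 0), (2, 1), (2, 2), (2, 3), (3, 0), (3, 1), (3, 2), (3, 3), (4, 0), (4, 1), (4, 2), (4, 3), (5, 0), (5, 1), (5, 2), (5, 3), (6, 0), (6, 1), (6, 2), (6, 3), (9, 0), (9, 1), (9, 2), (9, 3), (10, 0), (10, 1), (10, 2), (10, 3), (11, 0), (11, 1), (11, 2), (11, 3), (12, 0), (12, 1), (12, 2), (12, 3), (13, 0), (13, 1), (13, 2), (13, 3), (14, 0), (14, 1), (14, 2), (14, 3)]
Unfold 5 (reflect across h@16): 96 holes -> [(1, 0), (1, 1), (1, 2), (1, 3), (2, 0), (2, 1), (2, 2), (2, 3), (3, 0), (3, 1), (3, 2), (3, 3), (4, 0), (4, 1), (4, 2), (4, 3), (5, 0), (5, 1), (5, 2), (5, 3), (6, 0), (6, 1), (6, 2), (6, 3), (9, 0), (9, 1), (9, 2), (9, 3), (10, 0), (10, 1), (10, 2), (10, 3), (11, 0), (11, 1), (11, 2), (11, 3), (12, 0), (12, 1), (12, 2), (12, 3), (13, 0), (13, 1), (13, 2), (13, 3), (14, 0), (14, 1), (14, 2), (14, 3), (17, 0), (17, 1), (17, 2), (17, 3), (18, 0), (18, 1), (18, 2), (18, 3), (19, 0), (19, 1), (19, 2), (19, 3), (20, 0), (20, 1), (20, 2), (20, 3), (21, 0), (21, 1), (21, 2), (21, 3), (22, 0), (22, 1), (22, 2), (22, 3), (25, 0), (25, 1), (25, 2), (25, 3), (26, 0), (26, 1), (26, 2), (26, 3), (27, 0), (27, 1), (27, 2), (27, 3), (28, 0), (28, 1), (28, 2), (28, 3), (29, 0), (29, 1), (29, 2), (29, 3), (30, 0), (30, 1), (30, 2), (30, 3)]
Holes: [(1, 0), (1, 1), (1, 2), (1, 3), (2, 0), (2, 1), (2, 2), (2, 3), (3, 0), (3, 1), (3, 2), (3, 3), (4, 0), (4, 1), (4, 2), (4, 3), (5, 0), (5, 1), (5, 2), (5, 3), (6, 0), (6, 1), (6, 2), (6, 3), (9, 0), (9, 1), (9, 2), (9, 3), (10, 0), (10, 1), (10, 2), (10, 3), (11, 0), (11, 1), (11, 2), (11, 3), (12, 0), (12, 1), (12, 2), (12, 3), (13, 0), (13, 1), (13, 2), (13, 3), (14, 0), (14, 1), (14, 2), (14, 3), (17, 0), (17, 1), (17, 2), (17, 3), (18, 0), (18, 1), (18, 2), (18, 3), (19, 0), (19, 1), (19, 2), (19, 3), (20, 0), (20, 1), (20, 2), (20, 3), (21, 0), (21, 1), (21, 2), (21, 3), (22, 0), (22, 1), (22, 2), (22, 3), (25, 0), (25, 1), (25, 2), (25, 3), (26, 0), (26, 1), (26, 2), (26, 3), (27, 0), (27, 1), (27, 2), (27, 3), (28, 0), (28, 1), (28, 2), (28, 3), (29, 0), (29, 1), (29, 2), (29, 3), (30, 0), (30, 1), (30, 2), (30, 3)]

Answer: yes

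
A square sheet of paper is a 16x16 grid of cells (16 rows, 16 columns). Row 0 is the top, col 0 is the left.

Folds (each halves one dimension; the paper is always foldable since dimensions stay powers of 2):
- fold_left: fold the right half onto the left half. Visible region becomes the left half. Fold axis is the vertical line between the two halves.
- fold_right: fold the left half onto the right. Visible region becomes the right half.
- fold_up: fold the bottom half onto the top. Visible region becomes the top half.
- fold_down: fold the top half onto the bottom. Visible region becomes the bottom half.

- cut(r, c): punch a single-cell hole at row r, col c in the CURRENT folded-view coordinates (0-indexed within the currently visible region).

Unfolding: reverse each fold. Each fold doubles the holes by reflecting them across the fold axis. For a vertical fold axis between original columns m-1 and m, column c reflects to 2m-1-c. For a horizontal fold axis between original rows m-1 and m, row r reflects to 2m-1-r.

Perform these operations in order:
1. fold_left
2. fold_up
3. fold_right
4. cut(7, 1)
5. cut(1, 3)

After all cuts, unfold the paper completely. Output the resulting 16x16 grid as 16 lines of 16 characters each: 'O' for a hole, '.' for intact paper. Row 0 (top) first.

Op 1 fold_left: fold axis v@8; visible region now rows[0,16) x cols[0,8) = 16x8
Op 2 fold_up: fold axis h@8; visible region now rows[0,8) x cols[0,8) = 8x8
Op 3 fold_right: fold axis v@4; visible region now rows[0,8) x cols[4,8) = 8x4
Op 4 cut(7, 1): punch at orig (7,5); cuts so far [(7, 5)]; region rows[0,8) x cols[4,8) = 8x4
Op 5 cut(1, 3): punch at orig (1,7); cuts so far [(1, 7), (7, 5)]; region rows[0,8) x cols[4,8) = 8x4
Unfold 1 (reflect across v@4): 4 holes -> [(1, 0), (1, 7), (7, 2), (7, 5)]
Unfold 2 (reflect across h@8): 8 holes -> [(1, 0), (1, 7), (7, 2), (7, 5), (8, 2), (8, 5), (14, 0), (14, 7)]
Unfold 3 (reflect across v@8): 16 holes -> [(1, 0), (1, 7), (1, 8), (1, 15), (7, 2), (7, 5), (7, 10), (7, 13), (8, 2), (8, 5), (8, 10), (8, 13), (14, 0), (14, 7), (14, 8), (14, 15)]

Answer: ................
O......OO......O
................
................
................
................
................
..O..O....O..O..
..O..O....O..O..
................
................
................
................
................
O......OO......O
................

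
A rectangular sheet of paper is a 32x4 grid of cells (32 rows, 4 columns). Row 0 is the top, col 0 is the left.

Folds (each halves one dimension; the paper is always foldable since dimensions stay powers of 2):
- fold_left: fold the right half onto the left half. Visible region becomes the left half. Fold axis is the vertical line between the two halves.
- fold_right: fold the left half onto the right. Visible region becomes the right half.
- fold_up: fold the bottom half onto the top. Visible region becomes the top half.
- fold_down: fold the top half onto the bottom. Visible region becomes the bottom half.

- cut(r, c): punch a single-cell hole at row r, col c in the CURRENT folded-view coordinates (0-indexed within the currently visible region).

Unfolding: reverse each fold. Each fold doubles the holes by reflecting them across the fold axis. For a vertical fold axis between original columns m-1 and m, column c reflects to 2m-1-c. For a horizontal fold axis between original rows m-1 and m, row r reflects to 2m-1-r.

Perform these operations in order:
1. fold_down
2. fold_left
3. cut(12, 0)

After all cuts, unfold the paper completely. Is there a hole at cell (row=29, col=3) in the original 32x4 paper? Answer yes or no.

Answer: no

Derivation:
Op 1 fold_down: fold axis h@16; visible region now rows[16,32) x cols[0,4) = 16x4
Op 2 fold_left: fold axis v@2; visible region now rows[16,32) x cols[0,2) = 16x2
Op 3 cut(12, 0): punch at orig (28,0); cuts so far [(28, 0)]; region rows[16,32) x cols[0,2) = 16x2
Unfold 1 (reflect across v@2): 2 holes -> [(28, 0), (28, 3)]
Unfold 2 (reflect across h@16): 4 holes -> [(3, 0), (3, 3), (28, 0), (28, 3)]
Holes: [(3, 0), (3, 3), (28, 0), (28, 3)]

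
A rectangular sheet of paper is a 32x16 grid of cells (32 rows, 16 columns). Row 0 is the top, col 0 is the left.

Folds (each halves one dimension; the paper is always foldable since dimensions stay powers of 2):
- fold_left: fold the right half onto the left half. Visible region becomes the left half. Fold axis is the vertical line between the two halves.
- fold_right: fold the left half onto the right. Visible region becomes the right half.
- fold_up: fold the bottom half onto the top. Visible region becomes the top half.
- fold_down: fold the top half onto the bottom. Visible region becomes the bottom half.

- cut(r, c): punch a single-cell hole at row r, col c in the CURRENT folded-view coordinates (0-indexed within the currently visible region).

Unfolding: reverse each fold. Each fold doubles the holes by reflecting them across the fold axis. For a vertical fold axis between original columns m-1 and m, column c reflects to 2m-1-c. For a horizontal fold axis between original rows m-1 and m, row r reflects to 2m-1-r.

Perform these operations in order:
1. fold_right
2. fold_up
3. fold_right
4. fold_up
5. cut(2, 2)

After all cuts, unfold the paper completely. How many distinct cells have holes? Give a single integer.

Op 1 fold_right: fold axis v@8; visible region now rows[0,32) x cols[8,16) = 32x8
Op 2 fold_up: fold axis h@16; visible region now rows[0,16) x cols[8,16) = 16x8
Op 3 fold_right: fold axis v@12; visible region now rows[0,16) x cols[12,16) = 16x4
Op 4 fold_up: fold axis h@8; visible region now rows[0,8) x cols[12,16) = 8x4
Op 5 cut(2, 2): punch at orig (2,14); cuts so far [(2, 14)]; region rows[0,8) x cols[12,16) = 8x4
Unfold 1 (reflect across h@8): 2 holes -> [(2, 14), (13, 14)]
Unfold 2 (reflect across v@12): 4 holes -> [(2, 9), (2, 14), (13, 9), (13, 14)]
Unfold 3 (reflect across h@16): 8 holes -> [(2, 9), (2, 14), (13, 9), (13, 14), (18, 9), (18, 14), (29, 9), (29, 14)]
Unfold 4 (reflect across v@8): 16 holes -> [(2, 1), (2, 6), (2, 9), (2, 14), (13, 1), (13, 6), (13, 9), (13, 14), (18, 1), (18, 6), (18, 9), (18, 14), (29, 1), (29, 6), (29, 9), (29, 14)]

Answer: 16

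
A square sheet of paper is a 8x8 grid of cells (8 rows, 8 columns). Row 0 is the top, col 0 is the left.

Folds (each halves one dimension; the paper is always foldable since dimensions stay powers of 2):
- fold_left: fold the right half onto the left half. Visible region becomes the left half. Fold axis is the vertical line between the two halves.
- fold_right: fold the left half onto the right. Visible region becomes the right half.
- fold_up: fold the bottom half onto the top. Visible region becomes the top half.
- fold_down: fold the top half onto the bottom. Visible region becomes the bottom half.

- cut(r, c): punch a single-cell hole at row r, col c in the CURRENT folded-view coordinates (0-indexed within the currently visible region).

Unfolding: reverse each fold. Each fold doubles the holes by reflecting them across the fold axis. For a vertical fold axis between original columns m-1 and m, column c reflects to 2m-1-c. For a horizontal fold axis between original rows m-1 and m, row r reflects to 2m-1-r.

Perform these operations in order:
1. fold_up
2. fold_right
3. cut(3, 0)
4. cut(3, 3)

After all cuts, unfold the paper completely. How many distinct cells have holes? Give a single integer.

Answer: 8

Derivation:
Op 1 fold_up: fold axis h@4; visible region now rows[0,4) x cols[0,8) = 4x8
Op 2 fold_right: fold axis v@4; visible region now rows[0,4) x cols[4,8) = 4x4
Op 3 cut(3, 0): punch at orig (3,4); cuts so far [(3, 4)]; region rows[0,4) x cols[4,8) = 4x4
Op 4 cut(3, 3): punch at orig (3,7); cuts so far [(3, 4), (3, 7)]; region rows[0,4) x cols[4,8) = 4x4
Unfold 1 (reflect across v@4): 4 holes -> [(3, 0), (3, 3), (3, 4), (3, 7)]
Unfold 2 (reflect across h@4): 8 holes -> [(3, 0), (3, 3), (3, 4), (3, 7), (4, 0), (4, 3), (4, 4), (4, 7)]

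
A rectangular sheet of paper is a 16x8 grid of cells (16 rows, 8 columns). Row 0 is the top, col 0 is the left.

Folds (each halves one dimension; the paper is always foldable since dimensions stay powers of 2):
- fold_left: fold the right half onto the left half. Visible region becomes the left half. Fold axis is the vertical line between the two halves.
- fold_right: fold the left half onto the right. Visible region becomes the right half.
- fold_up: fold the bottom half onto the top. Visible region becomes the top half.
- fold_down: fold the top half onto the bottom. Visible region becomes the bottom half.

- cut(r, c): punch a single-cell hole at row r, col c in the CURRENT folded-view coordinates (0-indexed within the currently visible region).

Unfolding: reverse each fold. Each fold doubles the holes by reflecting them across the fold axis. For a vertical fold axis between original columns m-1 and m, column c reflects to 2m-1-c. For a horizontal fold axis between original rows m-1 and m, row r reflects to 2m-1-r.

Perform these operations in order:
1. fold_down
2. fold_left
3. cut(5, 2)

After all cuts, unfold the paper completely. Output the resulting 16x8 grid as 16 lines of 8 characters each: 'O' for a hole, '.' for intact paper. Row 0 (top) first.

Op 1 fold_down: fold axis h@8; visible region now rows[8,16) x cols[0,8) = 8x8
Op 2 fold_left: fold axis v@4; visible region now rows[8,16) x cols[0,4) = 8x4
Op 3 cut(5, 2): punch at orig (13,2); cuts so far [(13, 2)]; region rows[8,16) x cols[0,4) = 8x4
Unfold 1 (reflect across v@4): 2 holes -> [(13, 2), (13, 5)]
Unfold 2 (reflect across h@8): 4 holes -> [(2, 2), (2, 5), (13, 2), (13, 5)]

Answer: ........
........
..O..O..
........
........
........
........
........
........
........
........
........
........
..O..O..
........
........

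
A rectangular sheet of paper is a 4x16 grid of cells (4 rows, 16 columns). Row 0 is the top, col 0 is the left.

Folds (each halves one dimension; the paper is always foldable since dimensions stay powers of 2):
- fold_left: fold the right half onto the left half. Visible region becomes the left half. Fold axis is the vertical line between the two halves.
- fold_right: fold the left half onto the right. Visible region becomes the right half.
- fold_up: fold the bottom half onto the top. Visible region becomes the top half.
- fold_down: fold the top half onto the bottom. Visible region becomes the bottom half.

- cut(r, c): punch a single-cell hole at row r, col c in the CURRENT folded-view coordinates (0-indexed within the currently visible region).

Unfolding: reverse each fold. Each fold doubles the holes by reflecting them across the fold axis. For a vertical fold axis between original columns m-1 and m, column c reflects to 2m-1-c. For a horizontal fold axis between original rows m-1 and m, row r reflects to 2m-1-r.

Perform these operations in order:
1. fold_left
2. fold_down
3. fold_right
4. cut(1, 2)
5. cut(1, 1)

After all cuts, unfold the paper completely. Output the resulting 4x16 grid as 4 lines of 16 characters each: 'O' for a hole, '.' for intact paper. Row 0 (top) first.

Answer: .OO..OO..OO..OO.
................
................
.OO..OO..OO..OO.

Derivation:
Op 1 fold_left: fold axis v@8; visible region now rows[0,4) x cols[0,8) = 4x8
Op 2 fold_down: fold axis h@2; visible region now rows[2,4) x cols[0,8) = 2x8
Op 3 fold_right: fold axis v@4; visible region now rows[2,4) x cols[4,8) = 2x4
Op 4 cut(1, 2): punch at orig (3,6); cuts so far [(3, 6)]; region rows[2,4) x cols[4,8) = 2x4
Op 5 cut(1, 1): punch at orig (3,5); cuts so far [(3, 5), (3, 6)]; region rows[2,4) x cols[4,8) = 2x4
Unfold 1 (reflect across v@4): 4 holes -> [(3, 1), (3, 2), (3, 5), (3, 6)]
Unfold 2 (reflect across h@2): 8 holes -> [(0, 1), (0, 2), (0, 5), (0, 6), (3, 1), (3, 2), (3, 5), (3, 6)]
Unfold 3 (reflect across v@8): 16 holes -> [(0, 1), (0, 2), (0, 5), (0, 6), (0, 9), (0, 10), (0, 13), (0, 14), (3, 1), (3, 2), (3, 5), (3, 6), (3, 9), (3, 10), (3, 13), (3, 14)]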